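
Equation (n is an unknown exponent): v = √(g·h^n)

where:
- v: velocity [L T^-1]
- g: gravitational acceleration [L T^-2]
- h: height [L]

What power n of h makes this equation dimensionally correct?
n = 1

v has dimensions [L T^-1]; h has dimensions [L].
With n = 1: √(g·h^1) has dimensions [L T^-1], matching the LHS ✓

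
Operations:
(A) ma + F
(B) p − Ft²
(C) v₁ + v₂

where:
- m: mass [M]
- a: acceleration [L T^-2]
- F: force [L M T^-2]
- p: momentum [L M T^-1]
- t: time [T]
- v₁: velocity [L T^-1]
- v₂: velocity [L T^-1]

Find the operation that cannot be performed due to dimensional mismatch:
(B) p − Ft²

(A) ma + F: ma [L M T^-2] and F [L M T^-2] — same dimensions ✓
(B) p − Ft²: p [L M T^-1] and Ft² [L M] — different dimensions cannot be added/subtracted ✗
(C) v₁ + v₂: v₁ [L T^-1] and v₂ [L T^-1] — same dimensions ✓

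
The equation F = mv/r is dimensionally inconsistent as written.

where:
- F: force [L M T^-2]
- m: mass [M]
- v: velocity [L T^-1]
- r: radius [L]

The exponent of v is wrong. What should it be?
The exponent of v should be 2: F = mv^2/r

The LHS F has dimensions [L M T^-2]; v has dimensions [L T^-1].
As written, the RHS mv/r (exponent 1 on v) has dimensions [M T^-1], which does not match.
With exponent 2, the RHS mv^2/r has dimensions [L M T^-2], matching the LHS.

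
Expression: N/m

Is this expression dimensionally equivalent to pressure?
No

The expression N/m has dimensions [M T^-2], but pressure has dimensions [L^-1 M T^-2].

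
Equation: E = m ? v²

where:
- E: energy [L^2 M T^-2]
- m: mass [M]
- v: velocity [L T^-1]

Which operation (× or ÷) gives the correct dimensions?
multiplication (×): E = m × v²

E [L^2 M T^-2]; m [M]; v² [L^2 T^-2].
m × v² → [L^2 M T^-2] ✓
m ÷ v² → [L^-2 M T^2] ✗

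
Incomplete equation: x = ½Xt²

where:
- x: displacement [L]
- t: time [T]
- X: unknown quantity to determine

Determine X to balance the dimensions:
X = a (acceleration), dimensions [L T^-2]

x has dimensions [L]; the rest of the RHS (½ t²) has dimensions [T^2].
So X must have dimensions [L T^-2] — X = a (acceleration).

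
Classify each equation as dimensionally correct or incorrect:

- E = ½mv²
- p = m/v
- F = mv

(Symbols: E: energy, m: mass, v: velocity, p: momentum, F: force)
Dimensionally correct: E = ½mv²
Dimensionally incorrect: p = m/v, F = mv
Ordered (correct first, then incorrect): E = ½mv², p = m/v, F = mv

- E = ½mv²: LHS [L^2 M T^-2], RHS [L^2 M T^-2] → correct ✓
- p = m/v: LHS [L M T^-1], RHS [L^-1 M T] → incorrect ✗
- F = mv: LHS [L M T^-2], RHS [L M T^-1] → incorrect ✗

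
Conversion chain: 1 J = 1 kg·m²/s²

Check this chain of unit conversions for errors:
The chain is correct (no errors).

Correct: Joule is defined as kg·m²/s²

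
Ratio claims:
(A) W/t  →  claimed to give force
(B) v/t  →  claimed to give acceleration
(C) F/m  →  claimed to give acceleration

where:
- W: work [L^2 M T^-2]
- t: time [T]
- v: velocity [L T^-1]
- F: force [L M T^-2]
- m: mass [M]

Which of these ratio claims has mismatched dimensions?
(A) W/t does not give force

(A) W/t: [L^2 M T^-3] ≠ force [L M T^-2] ✗
(B) v/t: [L T^-2] = acceleration [L T^-2] ✓
(C) F/m: [L T^-2] = acceleration [L T^-2] ✓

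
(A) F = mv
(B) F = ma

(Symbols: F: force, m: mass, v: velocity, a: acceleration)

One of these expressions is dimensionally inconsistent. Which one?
(A)

(A) F = mv: LHS [L M T^-2], RHS [L M T^-1] ✗
(B) F = ma: LHS [L M T^-2], RHS [L M T^-2] ✓

Expression (A) F = mv is dimensionally incorrect.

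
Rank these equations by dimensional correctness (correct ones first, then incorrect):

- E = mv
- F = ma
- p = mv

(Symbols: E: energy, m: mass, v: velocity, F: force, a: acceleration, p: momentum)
Dimensionally correct: F = ma, p = mv
Dimensionally incorrect: E = mv
Ordered (correct first, then incorrect): F = ma, p = mv, E = mv

- E = mv: LHS [L^2 M T^-2], RHS [L M T^-1] → incorrect ✗
- F = ma: LHS [L M T^-2], RHS [L M T^-2] → correct ✓
- p = mv: LHS [L M T^-1], RHS [L M T^-1] → correct ✓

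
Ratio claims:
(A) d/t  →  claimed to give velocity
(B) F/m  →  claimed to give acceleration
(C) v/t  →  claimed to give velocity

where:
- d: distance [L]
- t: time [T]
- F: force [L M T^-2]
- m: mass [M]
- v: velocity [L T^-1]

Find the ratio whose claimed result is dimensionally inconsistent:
(C) v/t does not give velocity

(A) d/t: [L T^-1] = velocity [L T^-1] ✓
(B) F/m: [L T^-2] = acceleration [L T^-2] ✓
(C) v/t: [L T^-2] ≠ velocity [L T^-1] ✗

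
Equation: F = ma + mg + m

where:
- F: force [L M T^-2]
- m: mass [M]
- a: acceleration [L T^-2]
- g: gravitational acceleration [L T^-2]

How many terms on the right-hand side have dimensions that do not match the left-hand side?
1

LHS F: [L M T^-2]
- ma: [L M T^-2] ✓
- mg: [L M T^-2] ✓
- m: [M] ✗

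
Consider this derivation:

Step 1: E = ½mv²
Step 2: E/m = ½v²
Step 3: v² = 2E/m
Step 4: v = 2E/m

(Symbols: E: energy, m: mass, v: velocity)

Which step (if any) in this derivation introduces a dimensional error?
Step 4

Step 1: E = ½mv² → LHS [L^2 M T^-2], RHS [L^2 M T^-2] ✓
Step 2: E/m = ½v² → LHS [L^2 T^-2], RHS [L^2 T^-2] ✓
Step 3: v² = 2E/m → LHS [L^2 T^-2], RHS [L^2 T^-2] ✓
Step 4: v = 2E/m → LHS [L T^-1], RHS [L^2 T^-2] ✗

The first dimensional inconsistency appears in step 4: v = 2E/m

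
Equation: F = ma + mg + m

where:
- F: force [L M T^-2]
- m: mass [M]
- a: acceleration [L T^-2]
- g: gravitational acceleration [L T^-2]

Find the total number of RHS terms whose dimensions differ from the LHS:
1

LHS F: [L M T^-2]
- ma: [L M T^-2] ✓
- mg: [L M T^-2] ✓
- m: [M] ✗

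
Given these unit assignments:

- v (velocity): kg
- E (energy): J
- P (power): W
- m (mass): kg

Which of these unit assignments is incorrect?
v

The variable v (velocity) should have units m/s, not kg.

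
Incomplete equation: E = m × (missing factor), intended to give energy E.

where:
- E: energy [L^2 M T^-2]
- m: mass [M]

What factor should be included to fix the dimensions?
v² (velocity squared), dimensions [L^2 T^-2]

E has dimensions [L^2 M T^-2] and m has dimensions [M].
The missing factor must have dimensions [L^2 M T^-2] / [M] = [L^2 T^-2], i.e. velocity squared (v²).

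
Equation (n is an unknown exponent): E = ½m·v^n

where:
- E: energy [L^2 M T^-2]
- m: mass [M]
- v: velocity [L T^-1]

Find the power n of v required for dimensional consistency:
n = 2

E has dimensions [L^2 M T^-2]; v has dimensions [L T^-1].
The rest of the RHS has dimensions [M], so v^n must supply [L^2 T^-2].
With n = 2: ½m·v^2 has dimensions [L^2 M T^-2], matching the LHS ✓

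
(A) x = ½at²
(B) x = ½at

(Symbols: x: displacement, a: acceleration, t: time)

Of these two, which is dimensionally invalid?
(B)

(A) x = ½at²: LHS [L], RHS [L] ✓
(B) x = ½at: LHS [L], RHS [L T^-1] ✗

Expression (B) x = ½at is dimensionally incorrect.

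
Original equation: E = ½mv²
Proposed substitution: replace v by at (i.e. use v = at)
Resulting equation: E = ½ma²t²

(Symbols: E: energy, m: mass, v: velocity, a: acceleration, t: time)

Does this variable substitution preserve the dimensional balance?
Yes

[v] = [L T^-1] and [at] = [L T^-1]. These match, so the substitution replaces a quantity by one of the same dimensions and the result E = ½ma²t² has LHS [L^2 M T^-2] vs RHS [L^2 M T^-2] — still consistent.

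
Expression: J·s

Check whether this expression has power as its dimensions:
No

The expression J·s has dimensions [L^2 M T^-1], but power has dimensions [L^2 M T^-3].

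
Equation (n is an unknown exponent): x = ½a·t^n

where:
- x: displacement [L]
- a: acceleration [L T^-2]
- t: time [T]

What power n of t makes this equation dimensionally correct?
n = 2

x has dimensions [L]; t has dimensions [T].
The rest of the RHS has dimensions [L T^-2], so t^n must supply [T^2].
With n = 2: ½a·t^2 has dimensions [L], matching the LHS ✓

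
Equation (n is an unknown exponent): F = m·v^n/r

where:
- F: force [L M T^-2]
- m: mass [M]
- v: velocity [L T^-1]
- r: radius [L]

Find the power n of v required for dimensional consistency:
n = 2

F has dimensions [L M T^-2]; v has dimensions [L T^-1].
The rest of the RHS has dimensions [L^-1 M], so v^n must supply [L^2 T^-2].
With n = 2: m·v^2/r has dimensions [L M T^-2], matching the LHS ✓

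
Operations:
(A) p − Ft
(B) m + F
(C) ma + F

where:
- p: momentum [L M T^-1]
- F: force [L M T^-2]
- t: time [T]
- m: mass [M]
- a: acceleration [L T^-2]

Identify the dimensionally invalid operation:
(B) m + F

(A) p − Ft: p [L M T^-1] and Ft [L M T^-1] — same dimensions ✓
(B) m + F: m [M] and F [L M T^-2] — different dimensions cannot be added/subtracted ✗
(C) ma + F: ma [L M T^-2] and F [L M T^-2] — same dimensions ✓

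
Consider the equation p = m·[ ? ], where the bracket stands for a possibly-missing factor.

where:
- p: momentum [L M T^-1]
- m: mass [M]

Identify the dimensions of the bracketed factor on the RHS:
[L T^-1] — velocity (e.g. v)

p has dimensions [L M T^-1]; m has dimensions [M].
The bracketed factor must supply [L M T^-1] / [M] = [L T^-1].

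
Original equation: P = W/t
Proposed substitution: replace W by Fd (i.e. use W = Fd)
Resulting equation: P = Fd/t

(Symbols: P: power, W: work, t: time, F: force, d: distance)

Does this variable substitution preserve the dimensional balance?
Yes

[W] = [L^2 M T^-2] and [Fd] = [L^2 M T^-2]. These match, so the substitution replaces a quantity by one of the same dimensions and the result P = Fd/t has LHS [L^2 M T^-3] vs RHS [L^2 M T^-3] — still consistent.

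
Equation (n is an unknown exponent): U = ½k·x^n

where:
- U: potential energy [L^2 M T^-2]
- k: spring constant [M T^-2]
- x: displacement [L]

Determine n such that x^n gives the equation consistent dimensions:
n = 2

U has dimensions [L^2 M T^-2]; x has dimensions [L].
The rest of the RHS has dimensions [M T^-2], so x^n must supply [L^2].
With n = 2: ½k·x^2 has dimensions [L^2 M T^-2], matching the LHS ✓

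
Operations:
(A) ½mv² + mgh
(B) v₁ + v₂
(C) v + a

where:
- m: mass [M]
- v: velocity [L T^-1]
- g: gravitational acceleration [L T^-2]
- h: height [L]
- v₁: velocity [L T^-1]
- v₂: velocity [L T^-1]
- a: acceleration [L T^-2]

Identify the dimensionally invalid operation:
(C) v + a

(A) ½mv² + mgh: ½mv² [L^2 M T^-2] and mgh [L^2 M T^-2] — same dimensions ✓
(B) v₁ + v₂: v₁ [L T^-1] and v₂ [L T^-1] — same dimensions ✓
(C) v + a: v [L T^-1] and a [L T^-2] — different dimensions cannot be added/subtracted ✗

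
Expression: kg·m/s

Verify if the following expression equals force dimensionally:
No

The expression kg·m/s has dimensions [L M T^-1], but force has dimensions [L M T^-2].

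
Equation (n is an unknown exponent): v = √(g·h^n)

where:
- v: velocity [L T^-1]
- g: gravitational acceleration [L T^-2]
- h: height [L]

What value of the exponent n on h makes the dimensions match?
n = 1

v has dimensions [L T^-1]; h has dimensions [L].
With n = 1: √(g·h^1) has dimensions [L T^-1], matching the LHS ✓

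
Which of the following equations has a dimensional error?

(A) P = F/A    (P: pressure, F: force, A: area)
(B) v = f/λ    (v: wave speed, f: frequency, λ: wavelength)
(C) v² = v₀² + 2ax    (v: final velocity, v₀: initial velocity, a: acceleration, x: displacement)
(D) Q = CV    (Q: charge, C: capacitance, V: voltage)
(B) v = f/λ

The equation (B) v = f/λ is dimensionally incorrect.

LHS (v): [L T^-1]
RHS (f/λ): [L^-1 T^-1] ✗

The dimensions do not match. The other three equations balance.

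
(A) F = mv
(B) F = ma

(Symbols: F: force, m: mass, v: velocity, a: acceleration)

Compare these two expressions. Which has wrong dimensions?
(A)

(A) F = mv: LHS [L M T^-2], RHS [L M T^-1] ✗
(B) F = ma: LHS [L M T^-2], RHS [L M T^-2] ✓

Expression (A) F = mv is dimensionally incorrect.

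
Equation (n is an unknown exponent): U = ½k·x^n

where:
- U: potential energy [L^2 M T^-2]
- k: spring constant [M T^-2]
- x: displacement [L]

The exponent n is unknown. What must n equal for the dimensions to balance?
n = 2

U has dimensions [L^2 M T^-2]; x has dimensions [L].
The rest of the RHS has dimensions [M T^-2], so x^n must supply [L^2].
With n = 2: ½k·x^2 has dimensions [L^2 M T^-2], matching the LHS ✓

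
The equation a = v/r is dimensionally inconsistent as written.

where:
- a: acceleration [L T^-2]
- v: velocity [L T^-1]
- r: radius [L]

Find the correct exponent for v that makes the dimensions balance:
The exponent of v should be 2: a = v^2/r

The LHS a has dimensions [L T^-2]; v has dimensions [L T^-1].
As written, the RHS v/r (exponent 1 on v) has dimensions [T^-1], which does not match.
With exponent 2, the RHS v^2/r has dimensions [L T^-2], matching the LHS.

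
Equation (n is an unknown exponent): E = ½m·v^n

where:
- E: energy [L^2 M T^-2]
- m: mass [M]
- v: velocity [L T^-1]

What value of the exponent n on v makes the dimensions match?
n = 2

E has dimensions [L^2 M T^-2]; v has dimensions [L T^-1].
The rest of the RHS has dimensions [M], so v^n must supply [L^2 T^-2].
With n = 2: ½m·v^2 has dimensions [L^2 M T^-2], matching the LHS ✓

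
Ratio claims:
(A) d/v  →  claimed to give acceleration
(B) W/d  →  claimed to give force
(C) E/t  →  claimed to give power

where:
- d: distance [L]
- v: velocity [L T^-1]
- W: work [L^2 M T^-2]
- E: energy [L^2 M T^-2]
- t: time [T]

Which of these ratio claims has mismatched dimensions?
(A) d/v does not give acceleration

(A) d/v: [T] ≠ acceleration [L T^-2] ✗
(B) W/d: [L M T^-2] = force [L M T^-2] ✓
(C) E/t: [L^2 M T^-3] = power [L^2 M T^-3] ✓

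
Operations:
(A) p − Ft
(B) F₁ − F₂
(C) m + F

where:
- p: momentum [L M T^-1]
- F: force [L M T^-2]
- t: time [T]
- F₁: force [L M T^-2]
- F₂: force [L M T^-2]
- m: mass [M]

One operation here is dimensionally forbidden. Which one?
(C) m + F

(A) p − Ft: p [L M T^-1] and Ft [L M T^-1] — same dimensions ✓
(B) F₁ − F₂: F₁ [L M T^-2] and F₂ [L M T^-2] — same dimensions ✓
(C) m + F: m [M] and F [L M T^-2] — different dimensions cannot be added/subtracted ✗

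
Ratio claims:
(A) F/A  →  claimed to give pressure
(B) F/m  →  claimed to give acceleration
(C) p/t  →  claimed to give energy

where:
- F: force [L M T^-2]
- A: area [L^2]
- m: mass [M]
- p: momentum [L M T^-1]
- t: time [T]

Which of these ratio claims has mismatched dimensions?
(C) p/t does not give energy

(A) F/A: [L^-1 M T^-2] = pressure [L^-1 M T^-2] ✓
(B) F/m: [L T^-2] = acceleration [L T^-2] ✓
(C) p/t: [L M T^-2] ≠ energy [L^2 M T^-2] ✗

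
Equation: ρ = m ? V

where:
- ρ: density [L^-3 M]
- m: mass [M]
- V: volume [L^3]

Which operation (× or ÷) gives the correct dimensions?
division (÷): ρ = m ÷ V

ρ [L^-3 M]; m [M]; V [L^3].
m × V → [L^3 M] ✗
m ÷ V → [L^-3 M] ✓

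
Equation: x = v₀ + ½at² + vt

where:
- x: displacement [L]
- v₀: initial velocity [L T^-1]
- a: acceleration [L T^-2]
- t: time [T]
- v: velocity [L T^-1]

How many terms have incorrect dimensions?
1

LHS x: [L]
- v₀: [L T^-1] ✗
- ½at²: [L] ✓
- vt: [L] ✓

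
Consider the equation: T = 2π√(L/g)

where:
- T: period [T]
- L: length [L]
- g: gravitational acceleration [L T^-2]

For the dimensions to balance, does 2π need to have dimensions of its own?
No

T has dimensions [T] and √(L/g) already has dimensions [T], so the equation balances without 2π contributing any dimensions. 2π is a pure (dimensionless) number; changing or removing it would not affect dimensional consistency.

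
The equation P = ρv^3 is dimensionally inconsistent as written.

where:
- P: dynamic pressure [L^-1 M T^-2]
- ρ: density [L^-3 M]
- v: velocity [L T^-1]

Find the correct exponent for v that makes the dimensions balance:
The exponent of v should be 2: P = ρv^2

The LHS P has dimensions [L^-1 M T^-2]; v has dimensions [L T^-1].
As written, the RHS ρv^3 (exponent 3 on v) has dimensions [M T^-3], which does not match.
With exponent 2, the RHS ρv^2 has dimensions [L^-1 M T^-2], matching the LHS.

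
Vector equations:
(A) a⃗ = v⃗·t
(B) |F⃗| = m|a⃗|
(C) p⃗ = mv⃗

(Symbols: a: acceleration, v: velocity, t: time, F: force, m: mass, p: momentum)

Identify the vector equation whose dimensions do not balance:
(A) a⃗ = v⃗·t

(A) a⃗ = v⃗·t: LHS [L T^-2], RHS [L] ✗ — acceleration is velocity per time; should be v⃗/t
(B) |F⃗| = m|a⃗|: LHS [L M T^-2], RHS [L M T^-2] ✓ — magnitudes of vectors are scalars
(C) p⃗ = mv⃗: LHS [L M T^-1], RHS [L M T^-1] ✓ — mass (scalar) times velocity (vector)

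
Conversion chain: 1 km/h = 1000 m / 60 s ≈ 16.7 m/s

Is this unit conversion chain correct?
The chain is incorrect (it contains an error).

Incorrect: 1 h = 3600 s, not 60 s (1 km/h ≈ 0.278 m/s)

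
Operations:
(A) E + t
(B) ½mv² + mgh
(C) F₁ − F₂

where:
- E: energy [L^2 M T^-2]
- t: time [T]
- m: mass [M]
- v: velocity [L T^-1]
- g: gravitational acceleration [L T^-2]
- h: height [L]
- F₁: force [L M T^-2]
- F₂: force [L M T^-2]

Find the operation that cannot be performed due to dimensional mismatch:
(A) E + t

(A) E + t: E [L^2 M T^-2] and t [T] — different dimensions cannot be added/subtracted ✗
(B) ½mv² + mgh: ½mv² [L^2 M T^-2] and mgh [L^2 M T^-2] — same dimensions ✓
(C) F₁ − F₂: F₁ [L M T^-2] and F₂ [L M T^-2] — same dimensions ✓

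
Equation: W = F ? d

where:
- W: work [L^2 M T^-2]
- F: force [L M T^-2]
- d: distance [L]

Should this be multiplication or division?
multiplication (×): W = F × d

W [L^2 M T^-2]; F [L M T^-2]; d [L].
F × d → [L^2 M T^-2] ✓
F ÷ d → [M T^-2] ✗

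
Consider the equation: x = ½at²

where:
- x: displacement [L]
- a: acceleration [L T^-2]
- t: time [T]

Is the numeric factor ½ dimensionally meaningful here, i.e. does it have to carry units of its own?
No

x has dimensions [L] and at² already has dimensions [L], so the equation balances without ½ contributing any dimensions. ½ is a pure (dimensionless) number; changing or removing it would not affect dimensional consistency.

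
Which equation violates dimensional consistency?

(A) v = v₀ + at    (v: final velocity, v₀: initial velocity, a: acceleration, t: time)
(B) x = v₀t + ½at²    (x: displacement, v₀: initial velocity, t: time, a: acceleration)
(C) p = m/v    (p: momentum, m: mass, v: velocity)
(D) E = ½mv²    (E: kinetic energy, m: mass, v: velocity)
(C) p = m/v

The equation (C) p = m/v is dimensionally incorrect.

LHS (p): [L M T^-1]
RHS (m/v): [L^-1 M T] ✗

The dimensions do not match. The other three equations balance.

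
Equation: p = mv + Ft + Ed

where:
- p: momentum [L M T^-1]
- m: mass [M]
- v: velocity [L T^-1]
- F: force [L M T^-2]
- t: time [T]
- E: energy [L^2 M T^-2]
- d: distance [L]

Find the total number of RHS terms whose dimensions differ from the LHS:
1

LHS p: [L M T^-1]
- mv: [L M T^-1] ✓
- Ft: [L M T^-1] ✓
- Ed: [L^3 M T^-2] ✗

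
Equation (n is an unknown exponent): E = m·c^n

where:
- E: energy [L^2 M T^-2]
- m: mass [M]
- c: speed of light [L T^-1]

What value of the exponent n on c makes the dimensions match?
n = 2

E has dimensions [L^2 M T^-2]; c has dimensions [L T^-1].
The rest of the RHS has dimensions [M], so c^n must supply [L^2 T^-2].
With n = 2: m·c^2 has dimensions [L^2 M T^-2], matching the LHS ✓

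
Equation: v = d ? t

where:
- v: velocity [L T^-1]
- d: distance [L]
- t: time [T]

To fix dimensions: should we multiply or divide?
division (÷): v = d ÷ t

v [L T^-1]; d [L]; t [T].
d × t → [L T] ✗
d ÷ t → [L T^-1] ✓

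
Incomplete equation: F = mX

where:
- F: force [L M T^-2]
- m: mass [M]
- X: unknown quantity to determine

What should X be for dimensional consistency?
X = a (acceleration), dimensions [L T^-2]

F has dimensions [L M T^-2]; the rest of the RHS (m) has dimensions [M].
So X must have dimensions [L T^-2] — X = a (acceleration).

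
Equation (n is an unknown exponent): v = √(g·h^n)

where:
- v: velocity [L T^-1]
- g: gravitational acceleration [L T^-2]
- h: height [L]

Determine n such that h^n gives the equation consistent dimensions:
n = 1

v has dimensions [L T^-1]; h has dimensions [L].
With n = 1: √(g·h^1) has dimensions [L T^-1], matching the LHS ✓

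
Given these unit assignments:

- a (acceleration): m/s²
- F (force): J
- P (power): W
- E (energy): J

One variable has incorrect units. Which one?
F

The variable F (force) should have units N, not J.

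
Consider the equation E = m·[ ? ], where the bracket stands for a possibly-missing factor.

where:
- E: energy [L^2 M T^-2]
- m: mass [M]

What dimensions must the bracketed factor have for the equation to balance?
[L^2 T^-2] — velocity squared (e.g. v²)

E has dimensions [L^2 M T^-2]; m has dimensions [M].
The bracketed factor must supply [L^2 M T^-2] / [M] = [L^2 T^-2].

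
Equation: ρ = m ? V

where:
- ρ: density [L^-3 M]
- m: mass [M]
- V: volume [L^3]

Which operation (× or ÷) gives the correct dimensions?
division (÷): ρ = m ÷ V

ρ [L^-3 M]; m [M]; V [L^3].
m × V → [L^3 M] ✗
m ÷ V → [L^-3 M] ✓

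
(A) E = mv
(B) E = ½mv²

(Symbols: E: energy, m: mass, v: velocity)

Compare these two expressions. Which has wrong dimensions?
(A)

(A) E = mv: LHS [L^2 M T^-2], RHS [L M T^-1] ✗
(B) E = ½mv²: LHS [L^2 M T^-2], RHS [L^2 M T^-2] ✓

Expression (A) E = mv is dimensionally incorrect.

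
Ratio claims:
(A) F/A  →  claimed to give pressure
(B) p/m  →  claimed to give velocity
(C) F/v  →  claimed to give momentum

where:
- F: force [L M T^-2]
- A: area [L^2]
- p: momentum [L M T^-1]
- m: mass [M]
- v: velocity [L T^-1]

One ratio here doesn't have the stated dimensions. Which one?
(C) F/v does not give momentum

(A) F/A: [L^-1 M T^-2] = pressure [L^-1 M T^-2] ✓
(B) p/m: [L T^-1] = velocity [L T^-1] ✓
(C) F/v: [M T^-1] ≠ momentum [L M T^-1] ✗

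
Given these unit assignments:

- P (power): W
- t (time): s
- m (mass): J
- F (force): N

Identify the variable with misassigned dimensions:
m

The variable m (mass) should have units kg, not J.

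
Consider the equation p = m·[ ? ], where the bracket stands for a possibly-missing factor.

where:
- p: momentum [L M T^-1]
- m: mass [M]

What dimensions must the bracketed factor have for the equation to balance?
[L T^-1] — velocity (e.g. v)

p has dimensions [L M T^-1]; m has dimensions [M].
The bracketed factor must supply [L M T^-1] / [M] = [L T^-1].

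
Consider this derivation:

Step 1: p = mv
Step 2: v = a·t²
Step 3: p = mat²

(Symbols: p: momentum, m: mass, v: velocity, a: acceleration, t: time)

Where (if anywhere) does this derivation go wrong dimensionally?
Step 2

Step 1: p = mv → LHS [L M T^-1], RHS [L M T^-1] ✓
Step 2: v = a·t² → LHS [L T^-1], RHS [L] ✗

The first dimensional inconsistency appears in step 2: v = a·t²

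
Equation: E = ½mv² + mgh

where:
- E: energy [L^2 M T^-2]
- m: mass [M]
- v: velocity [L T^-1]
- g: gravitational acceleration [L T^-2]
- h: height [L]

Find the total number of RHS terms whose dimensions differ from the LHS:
0

LHS E: [L^2 M T^-2]
- ½mv²: [L^2 M T^-2] ✓
- mgh: [L^2 M T^-2] ✓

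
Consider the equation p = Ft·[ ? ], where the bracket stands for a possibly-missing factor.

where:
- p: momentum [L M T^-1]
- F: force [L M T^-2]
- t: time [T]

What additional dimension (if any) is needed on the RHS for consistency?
Nothing is missing — the bracketed factor must be dimensionless.

p has dimensions [L M T^-1] and Ft already has dimensions [L M T^-1], so p = Ft is dimensionally complete.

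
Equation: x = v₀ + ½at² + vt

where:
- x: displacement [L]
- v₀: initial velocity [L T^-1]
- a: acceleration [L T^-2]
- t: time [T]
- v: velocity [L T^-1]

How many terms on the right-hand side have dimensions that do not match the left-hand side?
1

LHS x: [L]
- v₀: [L T^-1] ✗
- ½at²: [L] ✓
- vt: [L] ✓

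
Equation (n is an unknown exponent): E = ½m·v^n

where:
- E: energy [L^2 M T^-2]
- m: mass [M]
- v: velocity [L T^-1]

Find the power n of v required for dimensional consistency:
n = 2

E has dimensions [L^2 M T^-2]; v has dimensions [L T^-1].
The rest of the RHS has dimensions [M], so v^n must supply [L^2 T^-2].
With n = 2: ½m·v^2 has dimensions [L^2 M T^-2], matching the LHS ✓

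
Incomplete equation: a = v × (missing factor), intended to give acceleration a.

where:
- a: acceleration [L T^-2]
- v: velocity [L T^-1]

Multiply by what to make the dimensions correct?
1/t (inverse time), dimensions [T^-1]

a has dimensions [L T^-2] and v has dimensions [L T^-1].
The missing factor must have dimensions [L T^-2] / [L T^-1] = [T^-1], i.e. inverse time (1/t).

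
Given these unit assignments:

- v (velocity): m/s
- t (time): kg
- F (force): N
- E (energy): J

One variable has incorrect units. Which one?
t

The variable t (time) should have units s, not kg.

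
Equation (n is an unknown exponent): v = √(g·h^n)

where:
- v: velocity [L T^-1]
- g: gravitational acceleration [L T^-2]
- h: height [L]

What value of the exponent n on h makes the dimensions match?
n = 1

v has dimensions [L T^-1]; h has dimensions [L].
With n = 1: √(g·h^1) has dimensions [L T^-1], matching the LHS ✓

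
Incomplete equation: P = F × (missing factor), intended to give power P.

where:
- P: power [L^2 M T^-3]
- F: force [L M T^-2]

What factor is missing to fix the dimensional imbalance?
v (velocity), dimensions [L T^-1]

P has dimensions [L^2 M T^-3] and F has dimensions [L M T^-2].
The missing factor must have dimensions [L^2 M T^-3] / [L M T^-2] = [L T^-1], i.e. velocity (v).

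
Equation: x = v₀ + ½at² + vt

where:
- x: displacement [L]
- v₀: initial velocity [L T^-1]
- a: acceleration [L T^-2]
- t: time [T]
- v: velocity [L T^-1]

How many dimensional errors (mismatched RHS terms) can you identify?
1

LHS x: [L]
- v₀: [L T^-1] ✗
- ½at²: [L] ✓
- vt: [L] ✓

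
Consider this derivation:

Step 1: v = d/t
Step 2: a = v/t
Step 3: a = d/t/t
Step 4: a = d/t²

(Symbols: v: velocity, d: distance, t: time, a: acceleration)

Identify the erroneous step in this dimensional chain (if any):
No step introduces an error — all steps are dimensionally consistent.

Step 1: v = d/t → LHS [L T^-1], RHS [L T^-1] ✓
Step 2: a = v/t → LHS [L T^-2], RHS [L T^-2] ✓
Step 3: a = d/t/t → LHS [L T^-2], RHS [L T^-2] ✓
Step 4: a = d/t² → LHS [L T^-2], RHS [L T^-2] ✓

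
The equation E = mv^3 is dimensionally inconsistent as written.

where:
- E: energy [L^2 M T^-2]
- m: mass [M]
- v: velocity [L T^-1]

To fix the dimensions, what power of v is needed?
The exponent of v should be 2: E = mv^2

The LHS E has dimensions [L^2 M T^-2]; v has dimensions [L T^-1].
As written, the RHS mv^3 (exponent 3 on v) has dimensions [L^3 M T^-3], which does not match.
With exponent 2, the RHS mv^2 has dimensions [L^2 M T^-2], matching the LHS.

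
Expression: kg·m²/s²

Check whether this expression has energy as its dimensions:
Yes

The expression kg·m²/s² has dimensions [L^2 M T^-2], which is exactly energy [L^2 M T^-2].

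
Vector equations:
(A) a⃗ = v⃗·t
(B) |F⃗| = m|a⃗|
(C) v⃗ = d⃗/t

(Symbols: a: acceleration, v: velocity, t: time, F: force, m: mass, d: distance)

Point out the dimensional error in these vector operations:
(A) a⃗ = v⃗·t

(A) a⃗ = v⃗·t: LHS [L T^-2], RHS [L] ✗ — acceleration is velocity per time; should be v⃗/t
(B) |F⃗| = m|a⃗|: LHS [L M T^-2], RHS [L M T^-2] ✓ — magnitudes of vectors are scalars
(C) v⃗ = d⃗/t: LHS [L T^-1], RHS [L T^-1] ✓ — displacement (vector) divided by time (scalar)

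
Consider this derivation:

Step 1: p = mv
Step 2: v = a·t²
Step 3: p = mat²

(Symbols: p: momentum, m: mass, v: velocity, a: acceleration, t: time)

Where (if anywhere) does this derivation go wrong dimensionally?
Step 2

Step 1: p = mv → LHS [L M T^-1], RHS [L M T^-1] ✓
Step 2: v = a·t² → LHS [L T^-1], RHS [L] ✗

The first dimensional inconsistency appears in step 2: v = a·t²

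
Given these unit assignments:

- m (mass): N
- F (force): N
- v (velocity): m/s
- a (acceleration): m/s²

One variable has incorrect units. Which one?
m

The variable m (mass) should have units kg, not N.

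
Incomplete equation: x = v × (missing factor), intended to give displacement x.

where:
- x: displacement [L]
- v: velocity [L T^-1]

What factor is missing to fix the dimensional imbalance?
t (time), dimensions [T]

x has dimensions [L] and v has dimensions [L T^-1].
The missing factor must have dimensions [L] / [L T^-1] = [T], i.e. time (t).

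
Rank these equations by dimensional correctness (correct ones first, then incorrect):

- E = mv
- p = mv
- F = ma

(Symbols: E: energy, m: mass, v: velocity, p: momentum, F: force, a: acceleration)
Dimensionally correct: p = mv, F = ma
Dimensionally incorrect: E = mv
Ordered (correct first, then incorrect): p = mv, F = ma, E = mv

- E = mv: LHS [L^2 M T^-2], RHS [L M T^-1] → incorrect ✗
- p = mv: LHS [L M T^-1], RHS [L M T^-1] → correct ✓
- F = ma: LHS [L M T^-2], RHS [L M T^-2] → correct ✓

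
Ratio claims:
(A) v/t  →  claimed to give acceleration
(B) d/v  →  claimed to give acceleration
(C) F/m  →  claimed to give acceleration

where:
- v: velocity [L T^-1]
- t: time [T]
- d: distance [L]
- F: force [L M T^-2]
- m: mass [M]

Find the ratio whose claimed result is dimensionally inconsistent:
(B) d/v does not give acceleration

(A) v/t: [L T^-2] = acceleration [L T^-2] ✓
(B) d/v: [T] ≠ acceleration [L T^-2] ✗
(C) F/m: [L T^-2] = acceleration [L T^-2] ✓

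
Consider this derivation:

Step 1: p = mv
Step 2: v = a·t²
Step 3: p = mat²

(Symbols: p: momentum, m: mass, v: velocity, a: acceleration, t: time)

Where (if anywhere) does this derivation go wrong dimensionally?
Step 2

Step 1: p = mv → LHS [L M T^-1], RHS [L M T^-1] ✓
Step 2: v = a·t² → LHS [L T^-1], RHS [L] ✗

The first dimensional inconsistency appears in step 2: v = a·t²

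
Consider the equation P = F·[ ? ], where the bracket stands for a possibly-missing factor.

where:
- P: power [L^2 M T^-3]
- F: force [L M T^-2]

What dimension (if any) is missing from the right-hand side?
[L T^-1] — velocity (e.g. v)

P has dimensions [L^2 M T^-3]; F has dimensions [L M T^-2].
The bracketed factor must supply [L^2 M T^-3] / [L M T^-2] = [L T^-1].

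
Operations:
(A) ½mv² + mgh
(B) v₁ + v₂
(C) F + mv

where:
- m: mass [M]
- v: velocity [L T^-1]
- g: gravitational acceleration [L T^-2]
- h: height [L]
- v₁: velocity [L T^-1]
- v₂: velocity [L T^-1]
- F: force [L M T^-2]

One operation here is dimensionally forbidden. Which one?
(C) F + mv

(A) ½mv² + mgh: ½mv² [L^2 M T^-2] and mgh [L^2 M T^-2] — same dimensions ✓
(B) v₁ + v₂: v₁ [L T^-1] and v₂ [L T^-1] — same dimensions ✓
(C) F + mv: F [L M T^-2] and mv [L M T^-1] — different dimensions cannot be added/subtracted ✗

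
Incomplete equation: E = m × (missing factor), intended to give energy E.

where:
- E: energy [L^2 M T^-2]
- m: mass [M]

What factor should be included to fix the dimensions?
v² (velocity squared), dimensions [L^2 T^-2]

E has dimensions [L^2 M T^-2] and m has dimensions [M].
The missing factor must have dimensions [L^2 M T^-2] / [M] = [L^2 T^-2], i.e. velocity squared (v²).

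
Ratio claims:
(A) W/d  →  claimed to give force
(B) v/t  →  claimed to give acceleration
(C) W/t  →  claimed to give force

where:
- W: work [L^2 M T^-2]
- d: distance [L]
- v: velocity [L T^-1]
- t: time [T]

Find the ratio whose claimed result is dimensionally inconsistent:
(C) W/t does not give force

(A) W/d: [L M T^-2] = force [L M T^-2] ✓
(B) v/t: [L T^-2] = acceleration [L T^-2] ✓
(C) W/t: [L^2 M T^-3] ≠ force [L M T^-2] ✗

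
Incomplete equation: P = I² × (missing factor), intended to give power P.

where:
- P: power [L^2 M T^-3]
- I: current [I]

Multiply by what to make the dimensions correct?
R (resistance), dimensions [I^-2 L^2 M T^-3]

P has dimensions [L^2 M T^-3] and I² has dimensions [I^2].
The missing factor must have dimensions [L^2 M T^-3] / [I^2] = [I^-2 L^2 M T^-3], i.e. resistance (R).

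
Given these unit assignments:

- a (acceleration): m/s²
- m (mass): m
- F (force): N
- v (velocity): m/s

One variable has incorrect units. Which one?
m

The variable m (mass) should have units kg, not m.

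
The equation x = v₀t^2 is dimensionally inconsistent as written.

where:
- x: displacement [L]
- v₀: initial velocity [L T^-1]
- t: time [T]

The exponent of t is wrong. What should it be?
The exponent of t should be 1: x = v₀t

The LHS x has dimensions [L]; t has dimensions [T].
As written, the RHS v₀t^2 (exponent 2 on t) has dimensions [L T], which does not match.
With exponent 1, the RHS v₀t has dimensions [L], matching the LHS.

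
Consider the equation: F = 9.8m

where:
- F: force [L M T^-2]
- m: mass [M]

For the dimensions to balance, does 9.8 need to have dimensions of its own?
Yes

F has dimensions [L M T^-2], while m alone has dimensions [M]. For the equation to balance, the factor 9.8 must carry dimensions [L T^-2] — it is a dimensional constant (a numerical value of a physical quantity with its units suppressed), not a pure number.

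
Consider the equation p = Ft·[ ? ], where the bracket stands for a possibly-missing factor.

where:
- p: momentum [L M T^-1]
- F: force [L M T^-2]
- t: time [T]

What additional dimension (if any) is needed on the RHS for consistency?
Nothing is missing — the bracketed factor must be dimensionless.

p has dimensions [L M T^-1] and Ft already has dimensions [L M T^-1], so p = Ft is dimensionally complete.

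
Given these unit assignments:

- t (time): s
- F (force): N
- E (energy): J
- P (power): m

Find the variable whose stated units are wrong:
P

The variable P (power) should have units W, not m.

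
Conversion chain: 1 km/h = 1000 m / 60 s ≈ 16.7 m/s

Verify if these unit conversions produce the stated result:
The chain is incorrect (it contains an error).

Incorrect: 1 h = 3600 s, not 60 s (1 km/h ≈ 0.278 m/s)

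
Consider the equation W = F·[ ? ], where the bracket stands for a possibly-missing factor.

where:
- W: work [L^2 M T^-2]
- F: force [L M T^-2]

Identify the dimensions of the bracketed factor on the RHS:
[L] — length (e.g. a distance d)

W has dimensions [L^2 M T^-2]; F has dimensions [L M T^-2].
The bracketed factor must supply [L^2 M T^-2] / [L M T^-2] = [L].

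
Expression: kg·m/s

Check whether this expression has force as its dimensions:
No

The expression kg·m/s has dimensions [L M T^-1], but force has dimensions [L M T^-2].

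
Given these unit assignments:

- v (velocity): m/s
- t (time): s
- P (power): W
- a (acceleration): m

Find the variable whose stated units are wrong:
a

The variable a (acceleration) should have units m/s², not m.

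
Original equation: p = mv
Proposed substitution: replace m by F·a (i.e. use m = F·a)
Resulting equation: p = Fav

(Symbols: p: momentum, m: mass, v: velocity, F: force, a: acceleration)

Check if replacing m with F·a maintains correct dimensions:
No

[m] = [M] and [F·a] = [L^2 M T^-4]. These differ, so the substitution replaces a quantity by one of different dimensions and the result p = Fav has LHS [L M T^-1] vs RHS [L^3 M T^-5] — inconsistent.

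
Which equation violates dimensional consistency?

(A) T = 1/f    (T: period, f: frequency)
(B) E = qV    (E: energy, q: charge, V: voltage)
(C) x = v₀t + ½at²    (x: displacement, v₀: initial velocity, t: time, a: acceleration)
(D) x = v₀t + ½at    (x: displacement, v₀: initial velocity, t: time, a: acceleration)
(D) x = v₀t + ½at

The equation (D) x = v₀t + ½at is dimensionally incorrect.

LHS (x): [L]
RHS terms:
  - v₀t: [L] ✓
  - ½at: [L T^-1] ✗ (does not match LHS)

The dimensions do not match. The other three equations balance.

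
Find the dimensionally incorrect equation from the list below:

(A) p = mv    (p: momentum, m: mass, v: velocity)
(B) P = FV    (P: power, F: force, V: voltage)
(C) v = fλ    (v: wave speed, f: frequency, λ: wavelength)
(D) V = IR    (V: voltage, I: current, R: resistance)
(B) P = FV

The equation (B) P = FV is dimensionally incorrect.

LHS (P): [L^2 M T^-3]
RHS (FV): [I^-1 L^3 M^2 T^-5] ✗

The dimensions do not match. The other three equations balance.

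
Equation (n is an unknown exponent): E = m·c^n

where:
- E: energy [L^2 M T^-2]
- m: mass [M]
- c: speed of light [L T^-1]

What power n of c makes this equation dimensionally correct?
n = 2

E has dimensions [L^2 M T^-2]; c has dimensions [L T^-1].
The rest of the RHS has dimensions [M], so c^n must supply [L^2 T^-2].
With n = 2: m·c^2 has dimensions [L^2 M T^-2], matching the LHS ✓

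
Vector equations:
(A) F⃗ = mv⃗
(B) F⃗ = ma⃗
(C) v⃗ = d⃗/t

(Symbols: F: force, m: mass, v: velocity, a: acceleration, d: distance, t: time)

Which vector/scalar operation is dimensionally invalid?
(A) F⃗ = mv⃗

(A) F⃗ = mv⃗: LHS [L M T^-2], RHS [L M T^-1] ✗ — mass times velocity is momentum, not force; should be ma⃗
(B) F⃗ = ma⃗: LHS [L M T^-2], RHS [L M T^-2] ✓ — Force and acceleration are vectors, mass is a scalar
(C) v⃗ = d⃗/t: LHS [L T^-1], RHS [L T^-1] ✓ — displacement (vector) divided by time (scalar)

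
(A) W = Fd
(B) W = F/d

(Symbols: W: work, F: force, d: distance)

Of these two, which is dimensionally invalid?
(B)

(A) W = Fd: LHS [L^2 M T^-2], RHS [L^2 M T^-2] ✓
(B) W = F/d: LHS [L^2 M T^-2], RHS [M T^-2] ✗

Expression (B) W = F/d is dimensionally incorrect.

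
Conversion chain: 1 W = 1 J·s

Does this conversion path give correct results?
The chain is incorrect (it contains an error).

Incorrect: Watt is J/s, not J·s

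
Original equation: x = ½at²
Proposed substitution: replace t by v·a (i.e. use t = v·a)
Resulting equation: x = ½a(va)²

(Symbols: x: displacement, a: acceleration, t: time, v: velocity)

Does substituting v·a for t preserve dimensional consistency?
No

[t] = [T] and [v·a] = [L^2 T^-3]. These differ, so the substitution replaces a quantity by one of different dimensions and the result x = ½a(va)² has LHS [L] vs RHS [L^5 T^-8] — inconsistent.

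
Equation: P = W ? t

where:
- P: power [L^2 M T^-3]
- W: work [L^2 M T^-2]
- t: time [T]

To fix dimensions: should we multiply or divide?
division (÷): P = W ÷ t

P [L^2 M T^-3]; W [L^2 M T^-2]; t [T].
W × t → [L^2 M T^-1] ✗
W ÷ t → [L^2 M T^-3] ✓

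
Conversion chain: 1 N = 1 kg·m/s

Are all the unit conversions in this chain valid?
The chain is incorrect (it contains an error).

Incorrect: Newton is kg·m/s², not kg·m/s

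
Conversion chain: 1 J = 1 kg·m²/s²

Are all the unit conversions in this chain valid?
The chain is correct (no errors).

Correct: Joule is defined as kg·m²/s²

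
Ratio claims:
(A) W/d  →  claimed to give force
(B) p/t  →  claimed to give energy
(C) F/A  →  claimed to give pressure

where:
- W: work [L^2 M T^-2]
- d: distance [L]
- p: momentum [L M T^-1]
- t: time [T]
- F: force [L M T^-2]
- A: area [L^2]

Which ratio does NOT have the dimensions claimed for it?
(B) p/t does not give energy

(A) W/d: [L M T^-2] = force [L M T^-2] ✓
(B) p/t: [L M T^-2] ≠ energy [L^2 M T^-2] ✗
(C) F/A: [L^-1 M T^-2] = pressure [L^-1 M T^-2] ✓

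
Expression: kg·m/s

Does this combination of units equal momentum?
Yes

The expression kg·m/s has dimensions [L M T^-1], which is exactly momentum [L M T^-1].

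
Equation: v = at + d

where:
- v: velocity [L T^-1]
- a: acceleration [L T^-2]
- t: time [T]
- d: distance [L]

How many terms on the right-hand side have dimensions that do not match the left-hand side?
1

LHS v: [L T^-1]
- at: [L T^-1] ✓
- d: [L] ✗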